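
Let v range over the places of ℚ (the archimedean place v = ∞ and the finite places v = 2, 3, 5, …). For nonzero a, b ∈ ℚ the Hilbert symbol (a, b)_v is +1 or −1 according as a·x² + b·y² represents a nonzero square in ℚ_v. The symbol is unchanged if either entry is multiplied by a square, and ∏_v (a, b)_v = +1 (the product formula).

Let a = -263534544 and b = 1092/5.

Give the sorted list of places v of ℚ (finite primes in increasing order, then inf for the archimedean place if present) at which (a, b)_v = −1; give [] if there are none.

[7, 17]

Mod squares: a ≡ -221, b ≡ 1365. Check v ∈ {∞, 2, 3, 5, 7, 13, 17}.
v=13: a=13^3·(≡12), b=13^1·(≡9) mod 13; (12|13)=+1, (9|13)=+1; (−1)^{3·1·6}·(+1)^1·(+1)^3 = +1.
v=17: a=17^1·(≡13), b=17^0·(≡11) mod 17; (13|17)=+1, (11|17)=-1; (−1)^{1·0·8}·(+1)^0·(-1)^1 = -1.
v=5: a=5^0·(≡1), b=5^-1·(≡2) mod 5; (1|5)=+1, (2|5)=-1; (−1)^{0·-1·2}·(+1)^-1·(-1)^0 = +1.
v=7: a=7^2·(≡5), b=7^1·(≡6) mod 7; (5|7)=-1, (6|7)=-1; (−1)^{2·1·3}·(-1)^1·(-1)^2 = -1.
v=∞: -221 < 0 and 1365 > 0  ⇒  (a,b)_∞ = +1.
v=3: a=3^2·(≡1), b=3^1·(≡2) mod 3; (1|3)=+1, (2|3)=-1; (−1)^{2·1·1}·(+1)^1·(-1)^2 = +1.
v=2: v_2(a)=4, v_2(b)=2; units ≡ 3, 5 (mod 8); ε·ε+αω+βω = 1·0+4·1+2·1 ≡ 0  ⇒  (a,b)_2 = +1.
|Ram(-221, 1365)| = 2, even; anisotropic at {7, 17}.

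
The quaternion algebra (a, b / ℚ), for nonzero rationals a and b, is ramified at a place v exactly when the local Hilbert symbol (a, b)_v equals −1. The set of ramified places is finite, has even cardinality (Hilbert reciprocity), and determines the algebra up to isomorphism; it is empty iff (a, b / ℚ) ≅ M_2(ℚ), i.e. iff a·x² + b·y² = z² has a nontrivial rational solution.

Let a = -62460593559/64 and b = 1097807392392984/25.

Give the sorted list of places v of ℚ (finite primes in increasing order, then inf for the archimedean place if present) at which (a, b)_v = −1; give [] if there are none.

Mod squares: a ≡ -551, b ≡ 14326. Check v ∈ {∞, 2, 3, 5, 7, 13, 19, 29}.
v=13: a=13^4·(≡7), b=13^7·(≡9) mod 13; (7|13)=-1, (9|13)=+1; (−1)^{4·7·6}·(-1)^7·(+1)^4 = -1.
v=7: a=7^2·(≡1), b=7^2·(≡2) mod 7; (1|7)=+1, (2|7)=+1; (−1)^{2·2·3}·(+1)^2·(+1)^2 = +1.
v=19: a=19^1·(≡6), b=19^1·(≡12) mod 19; (6|19)=+1, (12|19)=-1; (−1)^{1·1·9}·(+1)^1·(-1)^1 = +1.
v=2: v_2(a)=-6, v_2(b)=3; units ≡ 1, 3 (mod 8); ε·ε+αω+βω = 0·1+-6·1+3·0 ≡ 0  ⇒  (a,b)_2 = +1.
v=∞: -551 < 0 and 14326 > 0  ⇒  (a,b)_∞ = +1.
v=5: a=5^0·(≡4), b=5^-2·(≡4) mod 5; (4|5)=+1, (4|5)=+1; (−1)^{0·-2·2}·(+1)^-2·(+1)^0 = +1.
v=3: a=3^4·(≡1), b=3^4·(≡1) mod 3; (1|3)=+1, (1|3)=+1; (−1)^{4·4·1}·(+1)^4·(+1)^4 = +1.
v=29: a=29^1·(≡17), b=29^1·(≡22) mod 29; (17|29)=-1, (22|29)=+1; (−1)^{1·1·14}·(-1)^1·(+1)^1 = -1.
Ram(-551, 14326) = {13, 29}; no ℚ_13-point on the conic.

[13, 29]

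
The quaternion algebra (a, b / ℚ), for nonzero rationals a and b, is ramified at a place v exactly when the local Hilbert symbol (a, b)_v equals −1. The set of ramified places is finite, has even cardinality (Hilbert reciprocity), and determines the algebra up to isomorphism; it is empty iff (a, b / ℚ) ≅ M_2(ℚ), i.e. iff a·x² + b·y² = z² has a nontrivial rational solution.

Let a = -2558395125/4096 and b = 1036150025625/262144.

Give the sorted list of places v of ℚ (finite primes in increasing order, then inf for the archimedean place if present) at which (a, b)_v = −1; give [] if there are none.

(a, b) ≡ (-1263405, 252681) mod (ℚ^×)²; places V = {2, 3, 5, 11, 13, 19, 31, ∞}.
(a,b)_13: α=1, u≡4; β=1, v≡8 (mod 13); (4|13)=+1, (8|13)=-1; sign (−1)^0·+1^1·-1^1 = -1.
(a,b)_11: α=1, u≡10; β=1, v≡1 (mod 11); (10|11)=-1, (1|11)=+1; sign (−1)^1·-1^1·+1^1 = +1.
(a,b)_19: α=1, u≡5; β=1, v≡12 (mod 19); (5|19)=+1, (12|19)=-1; sign (−1)^1·+1^1·-1^1 = +1.
(a,b)_2: α=-12, β=-18; u≡3, v≡1 (mod 8); ε(u)ε(v)=1·0, αω(v)=-12·0, βω(u)=-18·1; sum ≡ 0  ⇒  +1.
(a,b)_5: α=3, u≡4; β=4, v≡4 (mod 5); (4|5)=+1, (4|5)=+1; sign (−1)^0·+1^4·+1^3 = +1.
(a,b)_∞: sgn(-1263405)=−, sgn(252681)=+, so +1.
(a,b)_3: α=5, u≡2; β=9, v≡2 (mod 3); (2|3)=-1, (2|3)=-1; sign (−1)^1·-1^9·-1^5 = -1.
(a,b)_31: α=1, u≡25; β=1, v≡6 (mod 31); (25|31)=+1, (6|31)=-1; sign (−1)^1·+1^1·-1^1 = +1.
|Ram(-1263405, 252681)| = 2, even; anisotropic at {3, 13}.

[3, 13]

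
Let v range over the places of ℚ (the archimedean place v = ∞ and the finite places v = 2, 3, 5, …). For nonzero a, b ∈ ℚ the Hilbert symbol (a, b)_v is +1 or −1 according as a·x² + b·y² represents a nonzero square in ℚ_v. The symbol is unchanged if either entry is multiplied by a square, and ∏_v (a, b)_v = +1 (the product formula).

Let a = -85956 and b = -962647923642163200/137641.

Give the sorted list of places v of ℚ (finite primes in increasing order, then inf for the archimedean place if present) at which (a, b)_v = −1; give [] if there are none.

(a, b) ≡ (-21489, -2262) mod (ℚ^×)²; places V = {2, 3, 5, 7, 13, 19, 29, 53, ∞}.
(a,b)_5: α=0, u≡4; β=2, v≡2 (mod 5); (4|5)=+1, (2|5)=-1; sign (−1)^0·+1^2·-1^0 = +1.
(a,b)_53: α=0, u≡10; β=-2, v≡11 (mod 53); (10|53)=+1, (11|53)=+1; sign (−1)^0·+1^-2·+1^0 = +1.
(a,b)_13: α=1, u≡5; β=3, v≡5 (mod 13); (5|13)=-1, (5|13)=-1; sign (−1)^0·-1^3·-1^1 = +1.
(a,b)_29: α=1, u≡23; β=3, v≡25 (mod 29); (23|29)=+1, (25|29)=+1; sign (−1)^0·+1^3·+1^1 = +1.
(a,b)_∞: sgn(-21489)=−, sgn(-2262)=−, so -1.
(a,b)_3: α=1, u≡1; β=5, v≡2 (mod 3); (1|3)=+1, (2|3)=-1; sign (−1)^1·+1^5·-1^1 = +1.
(a,b)_7: α=0, u≡4; β=-2, v≡3 (mod 7); (4|7)=+1, (3|7)=-1; sign (−1)^0·+1^-2·-1^0 = +1.
(a,b)_19: α=1, u≡17; β=2, v≡14 (mod 19); (17|19)=+1, (14|19)=-1; sign (−1)^0·+1^2·-1^1 = -1.
(a,b)_2: α=2, β=13; u≡7, v≡5 (mod 8); ε(u)ε(v)=1·0, αω(v)=2·1, βω(u)=13·0; sum ≡ 0  ⇒  +1.
|Ram(-21489, -2262)| = 2, even; anisotropic at {19, ∞}.

[19, inf]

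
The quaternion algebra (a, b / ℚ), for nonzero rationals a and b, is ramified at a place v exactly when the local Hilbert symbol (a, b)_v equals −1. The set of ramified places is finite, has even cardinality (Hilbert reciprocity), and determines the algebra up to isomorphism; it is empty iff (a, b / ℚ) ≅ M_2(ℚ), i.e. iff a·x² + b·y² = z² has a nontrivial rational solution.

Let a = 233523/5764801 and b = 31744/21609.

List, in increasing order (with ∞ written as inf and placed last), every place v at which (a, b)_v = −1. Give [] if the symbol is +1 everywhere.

Mod squares: a ≡ 3, b ≡ 31. Check v ∈ {∞, 2, 3, 7, 31}.
v=7: a=7^-8·(≡3), b=7^-4·(≡3) mod 7; (3|7)=-1, (3|7)=-1; (−1)^{-8·-4·3}·(-1)^-4·(-1)^-8 = +1.
v=∞: 3 > 0 and 31 > 0  ⇒  (a,b)_∞ = +1.
v=31: a=31^2·(≡15), b=31^1·(≡16) mod 31; (15|31)=-1, (16|31)=+1; (−1)^{2·1·15}·(-1)^1·(+1)^2 = -1.
v=3: a=3^5·(≡1), b=3^-2·(≡1) mod 3; (1|3)=+1, (1|3)=+1; (−1)^{5·-2·1}·(+1)^-2·(+1)^5 = +1.
v=2: v_2(a)=0, v_2(b)=10; units ≡ 3, 7 (mod 8); ε·ε+αω+βω = 1·1+0·0+10·1 ≡ 1  ⇒  (a,b)_2 = -1.
Ram(3, 31) = {2, 31}; no ℚ_2-point on the conic.

[2, 31]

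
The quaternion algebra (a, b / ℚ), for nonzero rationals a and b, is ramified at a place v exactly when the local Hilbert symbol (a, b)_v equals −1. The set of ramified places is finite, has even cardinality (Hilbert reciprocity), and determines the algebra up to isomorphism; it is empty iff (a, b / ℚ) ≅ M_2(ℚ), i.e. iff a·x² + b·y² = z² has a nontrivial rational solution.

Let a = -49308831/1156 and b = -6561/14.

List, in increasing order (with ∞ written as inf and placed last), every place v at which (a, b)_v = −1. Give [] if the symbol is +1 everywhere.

[43, inf]

Mod squares: a ≡ -559, b ≡ -14. Check v ∈ {∞, 2, 3, 7, 11, 13, 17, 43}.
v=2: v_2(a)=-2, v_2(b)=-1; units ≡ 1, 1 (mod 8); ε·ε+αω+βω = 0·0+-2·0+-1·0 ≡ 0  ⇒  (a,b)_2 = +1.
v=13: a=13^1·(≡3), b=13^0·(≡4) mod 13; (3|13)=+1, (4|13)=+1; (−1)^{1·0·6}·(+1)^0·(+1)^1 = +1.
v=∞: -559 < 0 and -14 < 0  ⇒  (a,b)_∞ = -1.
v=7: a=7^0·(≡2), b=7^-1·(≡6) mod 7; (2|7)=+1, (6|7)=-1; (−1)^{0·-1·3}·(+1)^-1·(-1)^0 = +1.
v=17: a=17^-2·(≡15), b=17^0·(≡11) mod 17; (15|17)=+1, (11|17)=-1; (−1)^{-2·0·8}·(+1)^0·(-1)^-2 = +1.
v=43: a=43^1·(≡33), b=43^0·(≡32) mod 43; (33|43)=-1, (32|43)=-1; (−1)^{1·0·21}·(-1)^0·(-1)^1 = -1.
v=11: a=11^2·(≡6), b=11^0·(≡2) mod 11; (6|11)=-1, (2|11)=-1; (−1)^{2·0·5}·(-1)^0·(-1)^2 = +1.
v=3: a=3^6·(≡2), b=3^8·(≡1) mod 3; (2|3)=-1, (1|3)=+1; (−1)^{6·8·1}·(-1)^8·(+1)^6 = +1.
(-559, -14 / ℚ) ramifies at {43, ∞}: a division algebra.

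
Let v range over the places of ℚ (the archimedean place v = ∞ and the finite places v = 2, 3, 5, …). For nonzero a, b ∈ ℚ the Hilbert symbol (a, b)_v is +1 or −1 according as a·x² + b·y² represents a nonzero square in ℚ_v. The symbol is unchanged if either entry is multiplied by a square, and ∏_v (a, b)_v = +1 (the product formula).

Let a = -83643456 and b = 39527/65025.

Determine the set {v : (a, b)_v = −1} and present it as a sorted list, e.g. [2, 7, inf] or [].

Mod squares: a ≡ -1306929, b ≡ 47. Check v ∈ {∞, 2, 3, 5, 13, 17, 23, 29, 31, 47}.
v=13: a=13^1·(≡4), b=13^0·(≡6) mod 13; (4|13)=+1, (6|13)=-1; (−1)^{1·0·6}·(+1)^0·(-1)^1 = -1.
v=47: a=47^1·(≡7), b=47^1·(≡37) mod 47; (7|47)=+1, (37|47)=+1; (−1)^{1·1·23}·(+1)^1·(+1)^1 = -1.
v=5: a=5^0·(≡4), b=5^-2·(≡2) mod 5; (4|5)=+1, (2|5)=-1; (−1)^{0·-2·2}·(+1)^-2·(-1)^0 = +1.
v=23: a=23^1·(≡19), b=23^0·(≡9) mod 23; (19|23)=-1, (9|23)=+1; (−1)^{1·0·11}·(-1)^0·(+1)^1 = +1.
v=3: a=3^1·(≡2), b=3^-2·(≡2) mod 3; (2|3)=-1, (2|3)=-1; (−1)^{1·-2·1}·(-1)^-2·(-1)^1 = -1.
v=2: v_2(a)=6, v_2(b)=0; units ≡ 7, 7 (mod 8); ε·ε+αω+βω = 1·1+6·0+0·0 ≡ 1  ⇒  (a,b)_2 = -1.
v=∞: -1306929 < 0 and 47 > 0  ⇒  (a,b)_∞ = +1.
v=29: a=29^0·(≡26), b=29^2·(≡15) mod 29; (26|29)=-1, (15|29)=-1; (−1)^{0·2·14}·(-1)^2·(-1)^0 = +1.
v=31: a=31^1·(≡2), b=31^0·(≡7) mod 31; (2|31)=+1, (7|31)=+1; (−1)^{1·0·15}·(+1)^0·(+1)^1 = +1.
v=17: a=17^0·(≡12), b=17^-2·(≡9) mod 17; (12|17)=-1, (9|17)=+1; (−1)^{0·-2·8}·(-1)^-2·(+1)^0 = +1.
Ram(-1306929, 47) = {2, 3, 13, 47}; no ℚ_2-point on the conic.

[2, 3, 13, 47]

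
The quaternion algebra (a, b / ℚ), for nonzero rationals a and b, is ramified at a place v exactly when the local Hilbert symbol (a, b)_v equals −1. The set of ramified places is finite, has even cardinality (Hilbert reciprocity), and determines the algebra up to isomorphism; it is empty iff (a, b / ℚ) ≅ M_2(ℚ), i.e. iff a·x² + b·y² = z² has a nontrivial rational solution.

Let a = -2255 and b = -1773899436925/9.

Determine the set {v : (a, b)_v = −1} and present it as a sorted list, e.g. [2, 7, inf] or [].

(a, b) ≡ (-2255, -244237) mod (ℚ^×)²; places V = {2, 3, 5, 7, 11, 23, 37, 41, ∞}.
(a,b)_23: α=0, u≡22; β=1, v≡15 (mod 23); (22|23)=-1, (15|23)=-1; sign (−1)^0·-1^1·-1^0 = -1.
(a,b)_3: α=0, u≡1; β=-2, v≡2 (mod 3); (1|3)=+1, (2|3)=-1; sign (−1)^0·+1^-2·-1^0 = +1.
(a,b)_41: α=1, u≡27; β=1, v≡30 (mod 41); (27|41)=-1, (30|41)=-1; sign (−1)^0·-1^1·-1^1 = +1.
(a,b)_5: α=1, u≡4; β=2, v≡2 (mod 5); (4|5)=+1, (2|5)=-1; sign (−1)^0·+1^2·-1^1 = -1.
(a,b)_∞: sgn(-2255)=−, sgn(-244237)=−, so -1.
(a,b)_11: α=1, u≡4; β=2, v≡7 (mod 11); (4|11)=+1, (7|11)=-1; sign (−1)^0·+1^2·-1^1 = -1.
(a,b)_7: α=0, u≡6; β=5, v≡2 (mod 7); (6|7)=-1, (2|7)=+1; sign (−1)^0·-1^5·+1^0 = -1.
(a,b)_2: α=0, β=0; u≡1, v≡3 (mod 8); ε(u)ε(v)=0·1, αω(v)=0·1, βω(u)=0·0; sum ≡ 0  ⇒  +1.
(a,b)_37: α=0, u≡2; β=1, v≡14 (mod 37); (2|37)=-1, (14|37)=-1; sign (−1)^0·-1^1·-1^0 = -1.
Ram(-2255, -244237) = {5, 7, 11, 23, 37, ∞}; no ℚ_5-point on the conic.

[5, 7, 11, 23, 37, inf]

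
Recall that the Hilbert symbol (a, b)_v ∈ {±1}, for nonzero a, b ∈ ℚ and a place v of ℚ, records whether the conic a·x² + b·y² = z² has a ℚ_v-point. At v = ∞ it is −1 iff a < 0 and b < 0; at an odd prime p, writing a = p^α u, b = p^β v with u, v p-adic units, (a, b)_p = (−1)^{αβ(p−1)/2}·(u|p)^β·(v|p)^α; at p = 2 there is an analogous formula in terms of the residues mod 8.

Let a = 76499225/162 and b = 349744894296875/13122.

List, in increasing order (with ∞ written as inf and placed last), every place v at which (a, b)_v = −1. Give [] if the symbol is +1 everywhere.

[2, 5, 7, 19]

(a, b) ≡ (418, 70) mod (ℚ^×)²; places V = {2, 3, 5, 7, 11, 19, ∞}.
(a,b)_7: α=0, u≡5; β=1, v≡5 (mod 7); (5|7)=-1, (5|7)=-1; sign (−1)^0·-1^1·-1^0 = -1.
(a,b)_19: α=1, u≡8; β=2, v≡3 (mod 19); (8|19)=-1, (3|19)=-1; sign (−1)^0·-1^2·-1^1 = -1.
(a,b)_11: α=5, u≡3; β=6, v≡9 (mod 11); (3|11)=+1, (9|11)=+1; sign (−1)^0·+1^6·+1^5 = +1.
(a,b)_5: α=2, u≡2; β=7, v≡1 (mod 5); (2|5)=-1, (1|5)=+1; sign (−1)^0·-1^7·+1^2 = -1.
(a,b)_3: α=-4, u≡1; β=-8, v≡1 (mod 3); (1|3)=+1, (1|3)=+1; sign (−1)^0·+1^-8·+1^-4 = +1.
(a,b)_∞: sgn(418)=+, sgn(70)=+, so +1.
(a,b)_2: α=-1, β=-1; u≡1, v≡3 (mod 8); ε(u)ε(v)=0·1, αω(v)=-1·1, βω(u)=-1·0; sum ≡ 1  ⇒  -1.
Ram(418, 70) = {2, 5, 7, 19}; no ℚ_2-point on the conic.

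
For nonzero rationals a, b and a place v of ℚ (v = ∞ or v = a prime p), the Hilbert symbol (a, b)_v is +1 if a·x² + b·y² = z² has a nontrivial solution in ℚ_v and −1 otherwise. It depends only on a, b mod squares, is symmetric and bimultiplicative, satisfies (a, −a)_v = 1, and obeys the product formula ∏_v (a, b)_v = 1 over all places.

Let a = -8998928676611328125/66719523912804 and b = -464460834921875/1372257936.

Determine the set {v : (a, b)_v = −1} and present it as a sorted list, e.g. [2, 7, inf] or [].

(a, b) ≡ (-7924685, -255635) mod (ℚ^×)²; places V = {2, 3, 5, 7, 11, 29, 31, 41, 43, ∞}.
(a,b)_2: α=-2, β=-4; u≡3, v≡5 (mod 8); ε(u)ε(v)=1·0, αω(v)=-2·1, βω(u)=-4·1; sum ≡ 0  ⇒  +1.
(a,b)_29: α=1, u≡21; β=1, v≡5 (mod 29); (21|29)=-1, (5|29)=+1; sign (−1)^0·-1^1·+1^1 = -1.
(a,b)_41: α=1, u≡17; β=1, v≡6 (mod 41); (17|41)=-1, (6|41)=-1; sign (−1)^0·-1^1·-1^1 = +1.
(a,b)_11: α=2, u≡1; β=2, v≡9 (mod 11); (1|11)=+1, (9|11)=+1; sign (−1)^0·+1^2·+1^2 = +1.
(a,b)_∞: sgn(-7924685)=−, sgn(-255635)=−, so -1.
(a,b)_31: α=3, u≡30; β=2, v≡27 (mod 31); (30|31)=-1, (27|31)=-1; sign (−1)^0·-1^2·-1^3 = -1.
(a,b)_5: α=11, u≡2; β=7, v≡3 (mod 5); (2|5)=-1, (3|5)=-1; sign (−1)^0·-1^7·-1^11 = +1.
(a,b)_3: α=-10, u≡1; β=-6, v≡1 (mod 3); (1|3)=+1, (1|3)=+1; sign (−1)^0·+1^-6·+1^-10 = +1.
(a,b)_43: α=1, u≡37; β=1, v≡28 (mod 43); (37|43)=-1, (28|43)=-1; sign (−1)^1·-1^1·-1^1 = -1.
(a,b)_7: α=-10, u≡4; β=-6, v≡3 (mod 7); (4|7)=+1, (3|7)=-1; sign (−1)^0·+1^-6·-1^-10 = +1.
|Ram(-7924685, -255635)| = 4, even; anisotropic at {29, 31, 43, ∞}.

[29, 31, 43, inf]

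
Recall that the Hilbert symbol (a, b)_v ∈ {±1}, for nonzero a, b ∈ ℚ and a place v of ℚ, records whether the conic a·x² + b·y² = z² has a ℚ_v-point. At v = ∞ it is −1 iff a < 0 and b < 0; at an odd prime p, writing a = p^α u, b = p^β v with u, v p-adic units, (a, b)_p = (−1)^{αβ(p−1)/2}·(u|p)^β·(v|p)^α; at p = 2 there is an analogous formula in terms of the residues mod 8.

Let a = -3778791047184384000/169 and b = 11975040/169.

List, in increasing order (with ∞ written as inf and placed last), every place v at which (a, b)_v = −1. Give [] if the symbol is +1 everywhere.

[2, 3]

Mod squares: a ≡ -10, b ≡ 2310. Check v ∈ {∞, 2, 3, 5, 7, 11, 13}.
v=7: a=7^4·(≡4), b=7^1·(≡4) mod 7; (4|7)=+1, (4|7)=+1; (−1)^{4·1·3}·(+1)^1·(+1)^4 = +1.
v=5: a=5^3·(≡2), b=5^1·(≡2) mod 5; (2|5)=-1, (2|5)=-1; (−1)^{3·1·2}·(-1)^1·(-1)^3 = +1.
v=∞: -10 < 0 and 2310 > 0  ⇒  (a,b)_∞ = +1.
v=13: a=13^-2·(≡10), b=13^-2·(≡12) mod 13; (10|13)=+1, (12|13)=+1; (−1)^{-2·-2·6}·(+1)^-2·(+1)^-2 = +1.
v=11: a=11^4·(≡5), b=11^1·(≡9) mod 11; (5|11)=+1, (9|11)=+1; (−1)^{4·1·5}·(+1)^1·(+1)^4 = +1.
v=3: a=3^8·(≡2), b=3^5·(≡2) mod 3; (2|3)=-1, (2|3)=-1; (−1)^{8·5·1}·(-1)^5·(-1)^8 = -1.
v=2: v_2(a)=17, v_2(b)=7; units ≡ 3, 3 (mod 8); ε·ε+αω+βω = 1·1+17·1+7·1 ≡ 1  ⇒  (a,b)_2 = -1.
Ram(-10, 2310) = {2, 3}; no ℚ_2-point on the conic.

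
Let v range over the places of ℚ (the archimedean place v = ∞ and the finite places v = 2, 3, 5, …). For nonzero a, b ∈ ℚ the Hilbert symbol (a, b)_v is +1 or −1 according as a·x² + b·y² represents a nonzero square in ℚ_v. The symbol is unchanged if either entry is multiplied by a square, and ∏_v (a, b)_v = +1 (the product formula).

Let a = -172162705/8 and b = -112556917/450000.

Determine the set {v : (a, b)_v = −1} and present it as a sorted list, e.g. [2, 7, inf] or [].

[2, 23, 29, inf]

(a, b) ≡ (-953810, -1265) mod (ℚ^×)²; places V = {2, 3, 5, 11, 13, 19, 23, 29, ∞}.
(a,b)_29: α=1, u≡4; β=2, v≡8 (mod 29); (4|29)=+1, (8|29)=-1; sign (−1)^0·+1^2·-1^1 = -1.
(a,b)_19: α=2, u≡16; β=0, v≡13 (mod 19); (16|19)=+1, (13|19)=-1; sign (−1)^0·+1^0·-1^2 = +1.
(a,b)_5: α=1, u≡3; β=-5, v≡2 (mod 5); (3|5)=-1, (2|5)=-1; sign (−1)^0·-1^-5·-1^1 = +1.
(a,b)_3: α=0, u≡1; β=-2, v≡1 (mod 3); (1|3)=+1, (1|3)=+1; sign (−1)^0·+1^-2·+1^0 = +1.
(a,b)_13: α=1, u≡11; β=0, v≡12 (mod 13); (11|13)=-1, (12|13)=+1; sign (−1)^0·-1^0·+1^1 = +1.
(a,b)_23: α=1, u≡22; β=3, v≡22 (mod 23); (22|23)=-1, (22|23)=-1; sign (−1)^1·-1^3·-1^1 = -1.
(a,b)_2: α=-3, β=-4; u≡7, v≡7 (mod 8); ε(u)ε(v)=1·1, αω(v)=-3·0, βω(u)=-4·0; sum ≡ 1  ⇒  -1.
(a,b)_∞: sgn(-953810)=−, sgn(-1265)=−, so -1.
(a,b)_11: α=1, u≡1; β=1, v≡6 (mod 11); (1|11)=+1, (6|11)=-1; sign (−1)^1·+1^1·-1^1 = +1.
(-953810, -1265 / ℚ) ramifies at {2, 23, 29, ∞}: a division algebra.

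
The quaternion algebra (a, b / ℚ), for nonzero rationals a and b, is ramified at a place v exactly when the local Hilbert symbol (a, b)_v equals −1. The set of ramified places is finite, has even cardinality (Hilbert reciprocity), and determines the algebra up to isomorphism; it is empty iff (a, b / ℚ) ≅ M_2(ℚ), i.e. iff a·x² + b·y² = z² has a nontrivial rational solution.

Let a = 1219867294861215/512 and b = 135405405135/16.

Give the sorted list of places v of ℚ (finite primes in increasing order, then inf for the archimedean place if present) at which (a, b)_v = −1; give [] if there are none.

(a, b) ≡ (30, 15015) mod (ℚ^×)²; places V = {2, 3, 5, 7, 11, 13, ∞}.
(a,b)_7: α=4, u≡2; β=3, v≡6 (mod 7); (2|7)=+1, (6|7)=-1; sign (−1)^0·+1^3·-1^4 = +1.
(a,b)_11: α=4, u≡7; β=3, v≡3 (mod 11); (7|11)=-1, (3|11)=+1; sign (−1)^0·-1^3·+1^4 = -1.
(a,b)_13: α=4, u≡9; β=3, v≡7 (mod 13); (9|13)=+1, (7|13)=-1; sign (−1)^0·+1^3·-1^4 = +1.
(a,b)_3: α=5, u≡1; β=3, v≡1 (mod 3); (1|3)=+1, (1|3)=+1; sign (−1)^1·+1^3·+1^5 = -1.
(a,b)_2: α=-9, β=-4; u≡7, v≡7 (mod 8); ε(u)ε(v)=1·1, αω(v)=-9·0, βω(u)=-4·0; sum ≡ 1  ⇒  -1.
(a,b)_∞: sgn(30)=+, sgn(15015)=+, so +1.
(a,b)_5: α=1, u≡4; β=1, v≡2 (mod 5); (4|5)=+1, (2|5)=-1; sign (−1)^0·+1^1·-1^1 = -1.
(30, 15015 / ℚ) ramifies at {2, 3, 5, 11}: a division algebra.

[2, 3, 5, 11]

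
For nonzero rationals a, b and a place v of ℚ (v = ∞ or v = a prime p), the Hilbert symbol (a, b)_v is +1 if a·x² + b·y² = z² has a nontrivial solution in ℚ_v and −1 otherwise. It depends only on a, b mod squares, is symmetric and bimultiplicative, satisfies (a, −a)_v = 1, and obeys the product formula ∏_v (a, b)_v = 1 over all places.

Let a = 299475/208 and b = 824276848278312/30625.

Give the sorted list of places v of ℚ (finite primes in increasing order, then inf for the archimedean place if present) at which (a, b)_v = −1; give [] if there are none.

(a, b) ≡ (143, 442) mod (ℚ^×)²; places V = {2, 3, 5, 7, 11, 13, 17, 19, ∞}.
(a,b)_∞: sgn(143)=+, sgn(442)=+, so +1.
(a,b)_2: α=-4, β=3; u≡7, v≡5 (mod 8); ε(u)ε(v)=1·0, αω(v)=-4·1, βω(u)=3·0; sum ≡ 0  ⇒  +1.
(a,b)_3: α=2, u≡2; β=6, v≡1 (mod 3); (2|3)=-1, (1|3)=+1; sign (−1)^0·-1^6·+1^2 = +1.
(a,b)_17: α=0, u≡5; β=1, v≡1 (mod 17); (5|17)=-1, (1|17)=+1; sign (−1)^0·-1^1·+1^0 = -1.
(a,b)_11: α=3, u≡6; β=6, v≡7 (mod 11); (6|11)=-1, (7|11)=-1; sign (−1)^0·-1^6·-1^3 = -1.
(a,b)_19: α=0, u≡3; β=2, v≡4 (mod 19); (3|19)=-1, (4|19)=+1; sign (−1)^0·-1^2·+1^0 = +1.
(a,b)_7: α=0, u≡3; β=-2, v≡1 (mod 7); (3|7)=-1, (1|7)=+1; sign (−1)^0·-1^-2·+1^0 = +1.
(a,b)_13: α=-1, u≡11; β=1, v≡7 (mod 13); (11|13)=-1, (7|13)=-1; sign (−1)^0·-1^1·-1^-1 = +1.
(a,b)_5: α=2, u≡3; β=-4, v≡3 (mod 5); (3|5)=-1, (3|5)=-1; sign (−1)^0·-1^-4·-1^2 = +1.
(143, 442 / ℚ) ramifies at {11, 17}: a division algebra.

[11, 17]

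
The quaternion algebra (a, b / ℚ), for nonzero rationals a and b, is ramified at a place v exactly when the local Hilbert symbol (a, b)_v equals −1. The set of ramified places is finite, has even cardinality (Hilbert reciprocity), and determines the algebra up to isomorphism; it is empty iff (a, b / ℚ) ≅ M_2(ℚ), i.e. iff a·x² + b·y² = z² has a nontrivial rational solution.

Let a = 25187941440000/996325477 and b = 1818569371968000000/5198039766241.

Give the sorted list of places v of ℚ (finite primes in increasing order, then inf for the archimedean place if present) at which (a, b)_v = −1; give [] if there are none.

[2, 7, 19, 31]

(a, b) ≡ (354578, 1333) mod (ℚ^×)²; places V = {2, 3, 5, 7, 17, 19, 23, 31, 43, ∞}.
(a,b)_5: α=4, u≡2; β=6, v≡2 (mod 5); (2|5)=-1, (2|5)=-1; sign (−1)^0·-1^6·-1^4 = +1.
(a,b)_7: α=-3, u≡2; β=-6, v≡3 (mod 7); (2|7)=+1, (3|7)=-1; sign (−1)^0·+1^-6·-1^-3 = -1.
(a,b)_2: α=9, β=12; u≡1, v≡5 (mod 8); ε(u)ε(v)=0·0, αω(v)=9·1, βω(u)=12·0; sum ≡ 1  ⇒  -1.
(a,b)_31: α=1, u≡12; β=1, v≡30 (mod 31); (12|31)=-1, (30|31)=-1; sign (−1)^1·-1^1·-1^1 = -1.
(a,b)_17: α=-2, u≡8; β=-4, v≡11 (mod 17); (8|17)=+1, (11|17)=-1; sign (−1)^0·+1^-4·-1^-2 = +1.
(a,b)_∞: sgn(354578)=+, sgn(1333)=+, so +1.
(a,b)_23: α=-2, u≡7; β=-2, v≡5 (mod 23); (7|23)=-1, (5|23)=-1; sign (−1)^0·-1^-2·-1^-2 = +1.
(a,b)_43: α=1, u≡18; β=1, v≡21 (mod 43); (18|43)=-1, (21|43)=+1; sign (−1)^1·-1^1·+1^1 = +1.
(a,b)_3: α=10, u≡2; β=10, v≡1 (mod 3); (2|3)=-1, (1|3)=+1; sign (−1)^0·-1^10·+1^10 = +1.
(a,b)_19: α=-1, u≡11; β=2, v≡18 (mod 19); (11|19)=+1, (18|19)=-1; sign (−1)^0·+1^2·-1^-1 = -1.
|Ram(354578, 1333)| = 4, even; anisotropic at {2, 7, 19, 31}.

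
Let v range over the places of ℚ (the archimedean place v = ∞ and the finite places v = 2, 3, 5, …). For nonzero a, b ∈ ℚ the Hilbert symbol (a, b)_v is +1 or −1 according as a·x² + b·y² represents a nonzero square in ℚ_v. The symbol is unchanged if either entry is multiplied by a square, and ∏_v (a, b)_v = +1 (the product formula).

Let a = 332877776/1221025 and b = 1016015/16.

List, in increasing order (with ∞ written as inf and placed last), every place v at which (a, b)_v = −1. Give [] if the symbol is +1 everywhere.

Mod squares: a ≡ 29, b ≡ 20735. Check v ∈ {∞, 2, 5, 7, 11, 13, 17, 29}.
v=∞: 29 > 0 and 20735 > 0  ⇒  (a,b)_∞ = +1.
v=29: a=29^1·(≡6), b=29^1·(≡2) mod 29; (6|29)=+1, (2|29)=-1; (−1)^{1·1·14}·(+1)^1·(-1)^1 = -1.
v=2: v_2(a)=4, v_2(b)=-4; units ≡ 5, 7 (mod 8); ε·ε+αω+βω = 0·1+4·0+-4·1 ≡ 0  ⇒  (a,b)_2 = +1.
v=17: a=17^-2·(≡5), b=17^0·(≡7) mod 17; (5|17)=-1, (7|17)=-1; (−1)^{-2·0·8}·(-1)^0·(-1)^-2 = +1.
v=11: a=11^4·(≡7), b=11^1·(≡4) mod 11; (7|11)=-1, (4|11)=+1; (−1)^{4·1·5}·(-1)^1·(+1)^4 = -1.
v=13: a=13^-2·(≡1), b=13^1·(≡4) mod 13; (1|13)=+1, (4|13)=+1; (−1)^{-2·1·6}·(+1)^1·(+1)^-2 = +1.
v=7: a=7^2·(≡1), b=7^2·(≡4) mod 7; (1|7)=+1, (4|7)=+1; (−1)^{2·2·3}·(+1)^2·(+1)^2 = +1.
v=5: a=5^-2·(≡1), b=5^1·(≡3) mod 5; (1|5)=+1, (3|5)=-1; (−1)^{-2·1·2}·(+1)^1·(-1)^-2 = +1.
|Ram(29, 20735)| = 2, even; anisotropic at {11, 29}.

[11, 29]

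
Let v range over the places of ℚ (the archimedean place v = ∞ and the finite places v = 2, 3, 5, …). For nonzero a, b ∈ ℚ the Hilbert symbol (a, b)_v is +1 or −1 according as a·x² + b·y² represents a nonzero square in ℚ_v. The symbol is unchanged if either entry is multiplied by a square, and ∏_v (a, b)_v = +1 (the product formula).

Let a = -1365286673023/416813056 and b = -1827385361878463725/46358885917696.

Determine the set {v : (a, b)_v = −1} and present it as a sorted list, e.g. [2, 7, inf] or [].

[19, inf]

(a, b) ≡ (-247, -10621) mod (ℚ^×)²; places V = {2, 5, 7, 11, 13, 19, 23, 29, 43, ∞}.
(a,b)_7: α=2, u≡3; β=0, v≡6 (mod 7); (3|7)=-1, (6|7)=-1; sign (−1)^0·-1^0·-1^2 = +1.
(a,b)_13: α=3, u≡2; β=5, v≡11 (mod 13); (2|13)=-1, (11|13)=-1; sign (−1)^0·-1^5·-1^3 = +1.
(a,b)_2: α=-12, β=-10; u≡1, v≡3 (mod 8); ε(u)ε(v)=0·1, αω(v)=-12·1, βω(u)=-10·0; sum ≡ 0  ⇒  +1.
(a,b)_29: α=-2, u≡15; β=-4, v≡23 (mod 29); (15|29)=-1, (23|29)=+1; sign (−1)^0·-1^-4·+1^-2 = +1.
(a,b)_∞: sgn(-247)=−, sgn(-10621)=−, so -1.
(a,b)_43: α=2, u≡11; β=3, v≡10 (mod 43); (11|43)=+1, (10|43)=+1; sign (−1)^0·+1^3·+1^2 = +1.
(a,b)_19: α=3, u≡5; β=5, v≡9 (mod 19); (5|19)=+1, (9|19)=+1; sign (−1)^1·+1^5·+1^3 = -1.
(a,b)_23: α=0, u≡2; β=-2, v≡7 (mod 23); (2|23)=+1, (7|23)=-1; sign (−1)^0·+1^-2·-1^0 = +1.
(a,b)_5: α=0, u≡2; β=2, v≡1 (mod 5); (2|5)=-1, (1|5)=+1; sign (−1)^0·-1^2·+1^0 = +1.
(a,b)_11: α=-2, u≡10; β=-2, v≡1 (mod 11); (10|11)=-1, (1|11)=+1; sign (−1)^0·-1^-2·+1^-2 = +1.
|Ram(-247, -10621)| = 2, even; anisotropic at {19, ∞}.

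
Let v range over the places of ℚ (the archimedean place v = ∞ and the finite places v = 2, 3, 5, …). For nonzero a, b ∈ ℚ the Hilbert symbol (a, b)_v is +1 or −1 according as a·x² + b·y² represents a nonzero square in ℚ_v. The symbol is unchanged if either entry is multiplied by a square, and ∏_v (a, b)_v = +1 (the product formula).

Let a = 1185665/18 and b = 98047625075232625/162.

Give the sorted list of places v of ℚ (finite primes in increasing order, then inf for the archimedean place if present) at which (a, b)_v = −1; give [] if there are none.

Mod squares: a ≡ 2371330, b ≡ 139490. Check v ∈ {∞, 2, 3, 5, 13, 17, 29, 37}.
v=37: a=37^1·(≡31), b=37^3·(≡4) mod 37; (31|37)=-1, (4|37)=+1; (−1)^{1·3·18}·(-1)^3·(+1)^1 = -1.
v=5: a=5^1·(≡1), b=5^3·(≡3) mod 5; (1|5)=+1, (3|5)=-1; (−1)^{1·3·2}·(+1)^3·(-1)^1 = -1.
v=29: a=29^1·(≡11), b=29^3·(≡9) mod 29; (11|29)=-1, (9|29)=+1; (−1)^{1·3·14}·(-1)^3·(+1)^1 = -1.
v=17: a=17^1·(≡11), b=17^2·(≡10) mod 17; (11|17)=-1, (10|17)=-1; (−1)^{1·2·8}·(-1)^2·(-1)^1 = -1.
v=13: a=13^1·(≡2), b=13^3·(≡7) mod 13; (2|13)=-1, (7|13)=-1; (−1)^{1·3·6}·(-1)^3·(-1)^1 = +1.
v=2: v_2(a)=-1, v_2(b)=-1; units ≡ 1, 1 (mod 8); ε·ε+αω+βω = 0·0+-1·0+-1·0 ≡ 0  ⇒  (a,b)_2 = +1.
v=3: a=3^-2·(≡1), b=3^-4·(≡2) mod 3; (1|3)=+1, (2|3)=-1; (−1)^{-2·-4·1}·(+1)^-4·(-1)^-2 = +1.
v=∞: 2371330 > 0 and 139490 > 0  ⇒  (a,b)_∞ = +1.
Ram(2371330, 139490) = {5, 17, 29, 37}; no ℚ_5-point on the conic.

[5, 17, 29, 37]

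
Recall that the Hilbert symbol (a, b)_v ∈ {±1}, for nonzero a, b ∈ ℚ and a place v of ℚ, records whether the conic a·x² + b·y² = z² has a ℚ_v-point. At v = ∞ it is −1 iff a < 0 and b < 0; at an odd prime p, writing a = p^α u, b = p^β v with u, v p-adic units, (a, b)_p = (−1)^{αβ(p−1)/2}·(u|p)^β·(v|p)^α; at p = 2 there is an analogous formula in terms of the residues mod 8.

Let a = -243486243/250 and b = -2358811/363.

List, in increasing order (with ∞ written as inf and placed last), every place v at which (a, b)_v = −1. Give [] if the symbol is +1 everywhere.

(a, b) ≡ (-30, -273) mod (ℚ^×)²; places V = {2, 3, 5, 7, 11, 13, 23, ∞}.
(a,b)_13: α=2, u≡10; β=1, v≡6 (mod 13); (10|13)=+1, (6|13)=-1; sign (−1)^0·+1^1·-1^2 = +1.
(a,b)_2: α=-1, β=0; u≡1, v≡7 (mod 8); ε(u)ε(v)=0·1, αω(v)=-1·0, βω(u)=0·0; sum ≡ 0  ⇒  +1.
(a,b)_11: α=2, u≡3; β=-2, v≡6 (mod 11); (3|11)=+1, (6|11)=-1; sign (−1)^0·+1^-2·-1^2 = +1.
(a,b)_7: α=2, u≡5; β=3, v≡3 (mod 7); (5|7)=-1, (3|7)=-1; sign (−1)^0·-1^3·-1^2 = -1.
(a,b)_23: α=0, u≡3; β=2, v≡4 (mod 23); (3|23)=+1, (4|23)=+1; sign (−1)^0·+1^2·+1^0 = +1.
(a,b)_5: α=-3, u≡1; β=0, v≡3 (mod 5); (1|5)=+1, (3|5)=-1; sign (−1)^0·+1^0·-1^-3 = -1.
(a,b)_∞: sgn(-30)=−, sgn(-273)=−, so -1.
(a,b)_3: α=5, u≡2; β=-1, v≡2 (mod 3); (2|3)=-1, (2|3)=-1; sign (−1)^1·-1^-1·-1^5 = -1.
Ram(-30, -273) = {3, 5, 7, ∞}; no ℚ_3-point on the conic.

[3, 5, 7, inf]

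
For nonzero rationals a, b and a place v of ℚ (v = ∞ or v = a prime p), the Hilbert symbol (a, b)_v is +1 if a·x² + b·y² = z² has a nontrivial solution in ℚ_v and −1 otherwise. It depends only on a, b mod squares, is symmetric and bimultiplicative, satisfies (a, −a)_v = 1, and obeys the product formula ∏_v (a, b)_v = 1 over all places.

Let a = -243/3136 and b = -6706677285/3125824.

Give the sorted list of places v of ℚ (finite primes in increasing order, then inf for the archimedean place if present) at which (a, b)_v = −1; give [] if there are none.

(a, b) ≡ (-3, -285) mod (ℚ^×)²; places V = {2, 3, 5, 7, 11, 13, 17, 19, ∞}.
(a,b)_3: α=5, u≡2; β=5, v≡1 (mod 3); (2|3)=-1, (1|3)=+1; sign (−1)^1·-1^5·+1^5 = +1.
(a,b)_2: α=-6, β=-6; u≡5, v≡3 (mod 8); ε(u)ε(v)=0·1, αω(v)=-6·1, βω(u)=-6·1; sum ≡ 0  ⇒  +1.
(a,b)_13: α=0, u≡10; β=-2, v≡3 (mod 13); (10|13)=+1, (3|13)=+1; sign (−1)^0·+1^-2·+1^0 = +1.
(a,b)_7: α=-2, u≡2; β=4, v≡1 (mod 7); (2|7)=+1, (1|7)=+1; sign (−1)^0·+1^4·+1^-2 = +1.
(a,b)_∞: sgn(-3)=−, sgn(-285)=−, so -1.
(a,b)_17: α=0, u≡10; β=-2, v≡2 (mod 17); (10|17)=-1, (2|17)=+1; sign (−1)^0·-1^-2·+1^0 = +1.
(a,b)_5: α=0, u≡2; β=1, v≡2 (mod 5); (2|5)=-1, (2|5)=-1; sign (−1)^0·-1^1·-1^0 = -1.
(a,b)_11: α=0, u≡10; β=2, v≡5 (mod 11); (10|11)=-1, (5|11)=+1; sign (−1)^0·-1^2·+1^0 = +1.
(a,b)_19: α=0, u≡4; β=1, v≡11 (mod 19); (4|19)=+1, (11|19)=+1; sign (−1)^0·+1^1·+1^0 = +1.
|Ram(-3, -285)| = 2, even; anisotropic at {5, ∞}.

[5, inf]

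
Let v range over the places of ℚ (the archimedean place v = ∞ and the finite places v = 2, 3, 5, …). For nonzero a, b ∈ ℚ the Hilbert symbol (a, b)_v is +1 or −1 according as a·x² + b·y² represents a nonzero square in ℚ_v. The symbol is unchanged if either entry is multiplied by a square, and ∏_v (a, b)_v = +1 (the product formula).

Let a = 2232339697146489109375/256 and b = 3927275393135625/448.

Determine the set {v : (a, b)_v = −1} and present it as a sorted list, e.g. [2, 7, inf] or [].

[2, 7, 19, 23, 31, 43]

(a, b) ≡ (167183527, 5719) mod (ℚ^×)²; places V = {2, 3, 5, 7, 19, 23, 31, 41, 43, ∞}.
(a,b)_43: α=1, u≡11; β=1, v≡21 (mod 43); (11|43)=+1, (21|43)=+1; sign (−1)^1·+1^1·+1^1 = -1.
(a,b)_7: α=1, u≡3; β=-1, v≡6 (mod 7); (3|7)=-1, (6|7)=-1; sign (−1)^1·-1^-1·-1^1 = -1.
(a,b)_19: α=1, u≡4; β=1, v≡17 (mod 19); (4|19)=+1, (17|19)=+1; sign (−1)^1·+1^1·+1^1 = -1.
(a,b)_31: α=3, u≡8; β=2, v≡30 (mod 31); (8|31)=+1, (30|31)=-1; sign (−1)^0·+1^2·-1^3 = -1.
(a,b)_5: α=6, u≡3; β=4, v≡4 (mod 5); (3|5)=-1, (4|5)=+1; sign (−1)^0·-1^4·+1^6 = +1.
(a,b)_41: α=3, u≡9; β=2, v≡39 (mod 41); (9|41)=+1, (39|41)=+1; sign (−1)^0·+1^2·+1^3 = +1.
(a,b)_3: α=0, u≡1; β=2, v≡1 (mod 3); (1|3)=+1, (1|3)=+1; sign (−1)^0·+1^2·+1^0 = +1.
(a,b)_∞: sgn(167183527)=+, sgn(5719)=+, so +1.
(a,b)_23: α=3, u≡15; β=2, v≡15 (mod 23); (15|23)=-1, (15|23)=-1; sign (−1)^0·-1^2·-1^3 = -1.
(a,b)_2: α=-8, β=-6; u≡7, v≡7 (mod 8); ε(u)ε(v)=1·1, αω(v)=-8·0, βω(u)=-6·0; sum ≡ 1  ⇒  -1.
|Ram(167183527, 5719)| = 6, even; anisotropic at {2, 7, 19, 23, 31, 43}.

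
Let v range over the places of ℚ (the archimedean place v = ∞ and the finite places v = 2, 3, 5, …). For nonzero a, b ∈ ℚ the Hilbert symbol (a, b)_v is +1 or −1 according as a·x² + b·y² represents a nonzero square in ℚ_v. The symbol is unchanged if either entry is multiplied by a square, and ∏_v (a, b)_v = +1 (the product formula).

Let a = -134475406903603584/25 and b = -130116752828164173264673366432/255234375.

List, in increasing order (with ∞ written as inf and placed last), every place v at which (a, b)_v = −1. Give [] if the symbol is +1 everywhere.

[3, 23, 41, inf]

Mod squares: a ≡ -416806, b ≡ -6630. Check v ∈ {∞, 2, 3, 5, 7, 11, 13, 17, 23, 41}.
v=2: v_2(a)=7, v_2(b)=5; units ≡ 5, 5 (mod 8); ε·ε+αω+βω = 0·0+7·1+5·1 ≡ 0  ⇒  (a,b)_2 = +1.
v=41: a=41^1·(≡16), b=41^6·(≡35) mod 41; (16|41)=+1, (35|41)=-1; (−1)^{1·6·20}·(+1)^6·(-1)^1 = -1.
v=23: a=23^3·(≡13), b=23^4·(≡20) mod 23; (13|23)=+1, (20|23)=-1; (−1)^{3·4·11}·(+1)^4·(-1)^3 = -1.
v=13: a=13^1·(≡4), b=13^1·(≡12) mod 13; (4|13)=+1, (12|13)=+1; (−1)^{1·1·6}·(+1)^1·(+1)^1 = +1.
v=11: a=11^0·(≡2), b=11^-2·(≡1) mod 11; (2|11)=-1, (1|11)=+1; (−1)^{0·-2·5}·(-1)^-2·(+1)^0 = +1.
v=7: a=7^6·(≡1), b=7^12·(≡6) mod 7; (1|7)=+1, (6|7)=-1; (−1)^{6·12·3}·(+1)^12·(-1)^6 = +1.
v=5: a=5^-2·(≡1), b=5^-7·(≡4) mod 5; (1|5)=+1, (4|5)=+1; (−1)^{-2·-7·2}·(+1)^-7·(+1)^-2 = +1.
v=∞: -416806 < 0 and -6630 < 0  ⇒  (a,b)_∞ = -1.
v=3: a=3^4·(≡2), b=3^-3·(≡1) mod 3; (2|3)=-1, (1|3)=+1; (−1)^{4·-3·1}·(-1)^-3·(+1)^4 = -1.
v=17: a=17^1·(≡9), b=17^1·(≡1) mod 17; (9|17)=+1, (1|17)=+1; (−1)^{1·1·8}·(+1)^1·(+1)^1 = +1.
|Ram(-416806, -6630)| = 4, even; anisotropic at {3, 23, 41, ∞}.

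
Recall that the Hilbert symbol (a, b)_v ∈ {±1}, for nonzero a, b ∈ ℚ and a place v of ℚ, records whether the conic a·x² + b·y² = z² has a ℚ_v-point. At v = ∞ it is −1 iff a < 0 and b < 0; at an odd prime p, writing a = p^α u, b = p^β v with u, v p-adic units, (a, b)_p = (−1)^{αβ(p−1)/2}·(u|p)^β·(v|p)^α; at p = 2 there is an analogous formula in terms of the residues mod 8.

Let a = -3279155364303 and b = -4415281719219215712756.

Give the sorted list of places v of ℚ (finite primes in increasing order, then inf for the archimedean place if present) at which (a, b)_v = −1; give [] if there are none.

[3, 13, 23, inf]

(a, b) ≡ (-150423, -4669) mod (ℚ^×)²; places V = {2, 3, 7, 13, 19, 23, 29, ∞}.
(a,b)_19: α=1, u≡17; β=2, v≡11 (mod 19); (17|19)=+1, (11|19)=+1; sign (−1)^0·+1^2·+1^1 = +1.
(a,b)_13: α=1, u≡9; β=0, v≡8 (mod 13); (9|13)=+1, (8|13)=-1; sign (−1)^0·+1^0·-1^1 = -1.
(a,b)_7: α=3, u≡4; β=5, v≡5 (mod 7); (4|7)=+1, (5|7)=-1; sign (−1)^1·+1^5·-1^3 = +1.
(a,b)_29: α=3, u≡9; β=5, v≡25 (mod 29); (9|29)=+1, (25|29)=+1; sign (−1)^0·+1^5·+1^3 = +1.
(a,b)_3: α=1, u≡1; β=6, v≡2 (mod 3); (1|3)=+1, (2|3)=-1; sign (−1)^0·+1^6·-1^1 = -1.
(a,b)_2: α=0, β=2; u≡1, v≡3 (mod 8); ε(u)ε(v)=0·1, αω(v)=0·1, βω(u)=2·0; sum ≡ 0  ⇒  +1.
(a,b)_23: α=2, u≡21; β=3, v≡6 (mod 23); (21|23)=-1, (6|23)=+1; sign (−1)^0·-1^3·+1^2 = -1.
(a,b)_∞: sgn(-150423)=−, sgn(-4669)=−, so -1.
|Ram(-150423, -4669)| = 4, even; anisotropic at {3, 13, 23, ∞}.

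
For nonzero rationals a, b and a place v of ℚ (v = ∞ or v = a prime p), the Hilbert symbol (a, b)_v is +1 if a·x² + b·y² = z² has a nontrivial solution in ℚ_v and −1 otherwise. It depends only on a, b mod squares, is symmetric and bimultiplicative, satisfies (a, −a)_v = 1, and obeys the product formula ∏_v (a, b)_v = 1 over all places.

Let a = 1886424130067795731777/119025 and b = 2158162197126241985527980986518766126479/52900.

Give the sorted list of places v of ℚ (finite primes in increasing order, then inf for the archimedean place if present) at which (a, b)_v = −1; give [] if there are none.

Mod squares: a ≡ 158137, b ≡ 108199. Check v ∈ {∞, 2, 3, 5, 7, 13, 17, 19, 23, 29, 37, 41}.
v=41: a=41^1·(≡6), b=41^3·(≡30) mod 41; (6|41)=-1, (30|41)=-1; (−1)^{1·3·20}·(-1)^3·(-1)^1 = +1.
v=23: a=23^-2·(≡6), b=23^-2·(≡19) mod 23; (6|23)=+1, (19|23)=-1; (−1)^{-2·-2·11}·(+1)^-2·(-1)^-2 = +1.
v=37: a=37^4·(≡11), b=37^6·(≡33) mod 37; (11|37)=+1, (33|37)=+1; (−1)^{4·6·18}·(+1)^6·(+1)^4 = +1.
v=5: a=5^-2·(≡2), b=5^-2·(≡4) mod 5; (2|5)=-1, (4|5)=+1; (−1)^{-2·-2·2}·(-1)^-2·(+1)^-2 = +1.
v=19: a=19^5·(≡16), b=19^6·(≡18) mod 19; (16|19)=+1, (18|19)=-1; (−1)^{5·6·9}·(+1)^6·(-1)^5 = -1.
v=17: a=17^2·(≡7), b=17^4·(≡10) mod 17; (7|17)=-1, (10|17)=-1; (−1)^{2·4·8}·(-1)^4·(-1)^2 = +1.
v=29: a=29^1·(≡16), b=29^3·(≡17) mod 29; (16|29)=+1, (17|29)=-1; (−1)^{1·3·14}·(+1)^3·(-1)^1 = -1.
v=2: v_2(a)=0, v_2(b)=-2; units ≡ 1, 7 (mod 8); ε·ε+αω+βω = 0·1+0·0+-2·0 ≡ 0  ⇒  (a,b)_2 = +1.
v=13: a=13^2·(≡8), b=13^5·(≡3) mod 13; (8|13)=-1, (3|13)=+1; (−1)^{2·5·6}·(-1)^5·(+1)^2 = -1.
v=∞: 158137 > 0 and 108199 > 0  ⇒  (a,b)_∞ = +1.
v=7: a=7^1·(≡4), b=7^3·(≡4) mod 7; (4|7)=+1, (4|7)=+1; (−1)^{1·3·3}·(+1)^3·(+1)^1 = -1.
v=3: a=3^-2·(≡1), b=3^0·(≡1) mod 3; (1|3)=+1, (1|3)=+1; (−1)^{-2·0·1}·(+1)^0·(+1)^-2 = +1.
(158137, 108199 / ℚ) ramifies at {7, 13, 19, 29}: a division algebra.

[7, 13, 19, 29]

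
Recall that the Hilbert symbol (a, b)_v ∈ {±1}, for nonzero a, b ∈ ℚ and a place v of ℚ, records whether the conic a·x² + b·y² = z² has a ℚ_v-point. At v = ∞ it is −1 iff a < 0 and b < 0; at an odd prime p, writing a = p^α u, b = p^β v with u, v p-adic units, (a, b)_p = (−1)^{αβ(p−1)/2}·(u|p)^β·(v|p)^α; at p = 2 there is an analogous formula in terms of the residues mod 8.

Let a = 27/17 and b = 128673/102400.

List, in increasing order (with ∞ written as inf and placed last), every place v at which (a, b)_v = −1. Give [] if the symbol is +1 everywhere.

Mod squares: a ≡ 51, b ≡ 17. Check v ∈ {∞, 2, 3, 5, 17, 29}.
v=3: a=3^3·(≡2), b=3^2·(≡2) mod 3; (2|3)=-1, (2|3)=-1; (−1)^{3·2·1}·(-1)^2·(-1)^3 = -1.
v=∞: 51 > 0 and 17 > 0  ⇒  (a,b)_∞ = +1.
v=17: a=17^-1·(≡10), b=17^1·(≡8) mod 17; (10|17)=-1, (8|17)=+1; (−1)^{-1·1·8}·(-1)^1·(+1)^-1 = -1.
v=29: a=29^0·(≡5), b=29^2·(≡8) mod 29; (5|29)=+1, (8|29)=-1; (−1)^{0·2·14}·(+1)^2·(-1)^0 = +1.
v=5: a=5^0·(≡1), b=5^-2·(≡3) mod 5; (1|5)=+1, (3|5)=-1; (−1)^{0·-2·2}·(+1)^-2·(-1)^0 = +1.
v=2: v_2(a)=0, v_2(b)=-12; units ≡ 3, 1 (mod 8); ε·ε+αω+βω = 1·0+0·0+-12·1 ≡ 0  ⇒  (a,b)_2 = +1.
Ram(51, 17) = {3, 17}; no ℚ_3-point on the conic.

[3, 17]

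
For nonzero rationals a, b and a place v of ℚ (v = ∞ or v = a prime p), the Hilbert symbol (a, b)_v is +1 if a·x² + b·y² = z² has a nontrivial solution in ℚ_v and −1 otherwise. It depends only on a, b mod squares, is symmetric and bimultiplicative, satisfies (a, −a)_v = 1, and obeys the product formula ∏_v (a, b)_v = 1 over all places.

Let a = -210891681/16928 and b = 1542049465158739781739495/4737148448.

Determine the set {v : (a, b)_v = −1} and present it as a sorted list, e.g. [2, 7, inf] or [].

[2, 5, 7, 11]

Mod squares: a ≡ -2002, b ≡ 910. Check v ∈ {∞, 2, 3, 5, 7, 11, 13, 17, 23, 31}.
v=3: a=3^6·(≡2), b=3^10·(≡1) mod 3; (2|3)=-1, (1|3)=+1; (−1)^{6·10·1}·(-1)^10·(+1)^6 = +1.
v=11: a=11^1·(≡5), b=11^4·(≡10) mod 11; (5|11)=+1, (10|11)=-1; (−1)^{1·4·5}·(+1)^4·(-1)^1 = -1.
v=23: a=23^-2·(≡14), b=23^-6·(≡3) mod 23; (14|23)=-1, (3|23)=+1; (−1)^{-2·-6·11}·(-1)^-6·(+1)^-2 = +1.
v=5: a=5^0·(≡3), b=5^1·(≡3) mod 5; (3|5)=-1, (3|5)=-1; (−1)^{0·1·2}·(-1)^1·(-1)^0 = -1.
v=∞: -2002 < 0 and 910 > 0  ⇒  (a,b)_∞ = +1.
v=2: v_2(a)=-5, v_2(b)=-5; units ≡ 7, 7 (mod 8); ε·ε+αω+βω = 1·1+-5·0+-5·0 ≡ 1  ⇒  (a,b)_2 = -1.
v=13: a=13^1·(≡8), b=13^3·(≡6) mod 13; (8|13)=-1, (6|13)=-1; (−1)^{1·3·6}·(-1)^3·(-1)^1 = +1.
v=7: a=7^1·(≡4), b=7^1·(≡2) mod 7; (4|7)=+1, (2|7)=+1; (−1)^{1·1·3}·(+1)^1·(+1)^1 = -1.
v=17: a=17^2·(≡1), b=17^6·(≡13) mod 17; (1|17)=+1, (13|17)=+1; (−1)^{2·6·8}·(+1)^6·(+1)^2 = +1.
v=31: a=31^0·(≡24), b=31^2·(≡27) mod 31; (24|31)=-1, (27|31)=-1; (−1)^{0·2·15}·(-1)^2·(-1)^0 = +1.
Ram(-2002, 910) = {2, 5, 7, 11}; no ℚ_2-point on the conic.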